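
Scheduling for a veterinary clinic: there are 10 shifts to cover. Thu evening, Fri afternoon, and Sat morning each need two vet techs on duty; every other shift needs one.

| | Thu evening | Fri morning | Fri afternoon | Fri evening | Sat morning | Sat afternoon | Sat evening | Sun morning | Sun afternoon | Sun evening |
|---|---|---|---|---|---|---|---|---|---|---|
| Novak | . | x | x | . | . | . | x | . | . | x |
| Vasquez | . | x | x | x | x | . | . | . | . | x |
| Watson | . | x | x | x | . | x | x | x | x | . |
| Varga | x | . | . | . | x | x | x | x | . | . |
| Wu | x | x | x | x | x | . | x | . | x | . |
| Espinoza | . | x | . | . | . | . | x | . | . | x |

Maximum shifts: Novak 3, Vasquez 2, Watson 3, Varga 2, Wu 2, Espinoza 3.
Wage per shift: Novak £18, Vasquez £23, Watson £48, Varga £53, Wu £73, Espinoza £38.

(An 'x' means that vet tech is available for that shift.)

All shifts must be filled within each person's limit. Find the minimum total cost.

Thu evening can only be covered by Varga and Wu, so that assignment is forced.
Picking the cheapest available vet tech for each shift independently would cost £464, but that ignores the shift limits.
An optimal schedule: Thu evening→Varga+Wu, Fri morning→Novak, Fri afternoon→Novak+Wu, Fri evening→Vasquez, Sat morning→Vasquez+Varga, Sat afternoon→Watson, Sat evening→Espinoza, Sun morning→Watson, Sun afternoon→Watson, Sun evening→Novak.
Total: 53 + 73 + 18 + 18 + 73 + 23 + 23 + 53 + 48 + 38 + 48 + 48 + 18 = £534.

£534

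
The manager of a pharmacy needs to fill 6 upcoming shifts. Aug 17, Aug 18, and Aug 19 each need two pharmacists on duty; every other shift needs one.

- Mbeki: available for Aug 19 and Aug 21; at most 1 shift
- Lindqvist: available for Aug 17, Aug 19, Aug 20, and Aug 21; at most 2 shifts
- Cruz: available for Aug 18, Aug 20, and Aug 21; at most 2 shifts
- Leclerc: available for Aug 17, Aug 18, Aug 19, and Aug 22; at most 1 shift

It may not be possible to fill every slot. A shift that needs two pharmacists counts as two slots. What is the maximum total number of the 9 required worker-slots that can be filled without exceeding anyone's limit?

Total capacity across all pharmacists is 1+2+2+1 = 6, and 9 slots are needed, so at most 6 can be filled.
An assignment achieving 6: Aug 17→Lindqvist, Aug 18→Cruz, Aug 19→Mbeki, Aug 20→Lindqvist, Aug 21→Cruz, Aug 22→Leclerc.
Loads: Mbeki 1/1, Lindqvist 2/2, Cruz 2/2, Leclerc 1/1.

6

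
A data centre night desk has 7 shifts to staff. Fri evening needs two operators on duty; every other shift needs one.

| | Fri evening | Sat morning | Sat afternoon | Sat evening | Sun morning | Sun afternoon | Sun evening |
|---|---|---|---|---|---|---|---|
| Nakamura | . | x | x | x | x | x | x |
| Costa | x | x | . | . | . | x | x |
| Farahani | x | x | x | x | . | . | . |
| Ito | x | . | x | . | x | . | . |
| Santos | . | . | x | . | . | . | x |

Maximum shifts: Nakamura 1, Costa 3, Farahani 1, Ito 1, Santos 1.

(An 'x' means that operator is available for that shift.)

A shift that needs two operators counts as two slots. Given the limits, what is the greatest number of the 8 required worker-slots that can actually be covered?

Total capacity across all operators is 1+3+1+1+1 = 7, and 8 slots are needed, so at most 7 can be filled.
An assignment achieving 7: Fri evening→Costa+Farahani, Sat morning→Costa, Sat evening→Nakamura, Sun morning→Ito, Sun afternoon→Costa, Sun evening→Santos.
Loads: Nakamura 1/1, Costa 3/3, Farahani 1/1, Ito 1/1, Santos 1/1.

7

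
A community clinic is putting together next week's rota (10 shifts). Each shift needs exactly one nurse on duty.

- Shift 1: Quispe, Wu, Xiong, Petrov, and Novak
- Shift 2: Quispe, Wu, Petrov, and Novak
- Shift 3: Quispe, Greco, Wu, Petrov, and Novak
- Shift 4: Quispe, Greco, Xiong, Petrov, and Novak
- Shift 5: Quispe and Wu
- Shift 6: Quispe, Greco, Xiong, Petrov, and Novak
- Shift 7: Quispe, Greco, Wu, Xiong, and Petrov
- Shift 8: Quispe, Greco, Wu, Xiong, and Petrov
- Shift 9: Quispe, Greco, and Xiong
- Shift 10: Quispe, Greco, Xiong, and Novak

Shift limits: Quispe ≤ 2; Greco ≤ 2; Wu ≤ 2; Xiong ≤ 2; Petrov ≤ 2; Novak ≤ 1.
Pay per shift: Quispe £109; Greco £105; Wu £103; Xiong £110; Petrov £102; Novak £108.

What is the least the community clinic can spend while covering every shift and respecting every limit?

Picking the cheapest available nurse for each shift independently would cost £1027, but that ignores the shift limits.
An optimal schedule: Shift 1→Petrov, Shift 2→Petrov, Shift 3→Wu, Shift 4→Novak, Shift 5→Wu, Shift 6→Quispe, Shift 7→Quispe, Shift 8→Xiong, Shift 9→Greco, Shift 10→Greco.
Total: 102 + 102 + 103 + 108 + 103 + 109 + 109 + 110 + 105 + 105 = £1056.

£1056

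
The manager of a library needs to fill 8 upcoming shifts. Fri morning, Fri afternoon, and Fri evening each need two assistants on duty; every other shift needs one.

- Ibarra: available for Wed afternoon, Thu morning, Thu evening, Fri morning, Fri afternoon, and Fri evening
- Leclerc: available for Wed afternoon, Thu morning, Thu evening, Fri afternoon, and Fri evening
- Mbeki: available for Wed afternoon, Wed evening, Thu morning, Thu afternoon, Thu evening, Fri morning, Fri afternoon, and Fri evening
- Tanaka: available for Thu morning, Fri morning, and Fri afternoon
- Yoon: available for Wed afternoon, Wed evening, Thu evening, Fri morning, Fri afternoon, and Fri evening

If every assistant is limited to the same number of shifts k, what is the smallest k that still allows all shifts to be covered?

With 5 assistants and 11 worker-slots to fill, someone must work at least ⌈11/5⌉ = 3 shifts, so k ≥ 3.
k = 3 works: Wed afternoon→Ibarra, Wed evening→Mbeki, Thu morning→Ibarra, Thu afternoon→Mbeki, Thu evening→Ibarra, Fri morning→Mbeki+Tanaka, Fri afternoon→Leclerc+Tanaka, Fri evening→Leclerc+Yoon.
Loads: Ibarra 3, Leclerc 2, Mbeki 3, Tanaka 2, Yoon 1 — all ≤ 3.

3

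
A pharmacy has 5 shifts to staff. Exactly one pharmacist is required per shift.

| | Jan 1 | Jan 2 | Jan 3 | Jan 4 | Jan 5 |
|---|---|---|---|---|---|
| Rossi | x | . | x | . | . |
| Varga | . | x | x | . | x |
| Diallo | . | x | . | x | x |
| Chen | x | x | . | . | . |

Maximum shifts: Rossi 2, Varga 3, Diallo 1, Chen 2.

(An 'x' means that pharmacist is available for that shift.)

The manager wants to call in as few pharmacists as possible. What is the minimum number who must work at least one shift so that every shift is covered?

5 slots to fill and no one can take more than 3, so at least ⌈5/3⌉ = 2 pharmacists are needed.
Shifts {Jan 1, Jan 4, Jan 5} need 3 slots, but among the pharmacists available for them (Rossi, Varga, Diallo, and Chen) any 2 together supply at most 2. So 2 pharmacists are not enough.
Rossi, Varga, and Diallo alone can cover everything: Jan 1→Rossi, Jan 2→Varga, Jan 3→Rossi, Jan 4→Diallo, Jan 5→Varga.

3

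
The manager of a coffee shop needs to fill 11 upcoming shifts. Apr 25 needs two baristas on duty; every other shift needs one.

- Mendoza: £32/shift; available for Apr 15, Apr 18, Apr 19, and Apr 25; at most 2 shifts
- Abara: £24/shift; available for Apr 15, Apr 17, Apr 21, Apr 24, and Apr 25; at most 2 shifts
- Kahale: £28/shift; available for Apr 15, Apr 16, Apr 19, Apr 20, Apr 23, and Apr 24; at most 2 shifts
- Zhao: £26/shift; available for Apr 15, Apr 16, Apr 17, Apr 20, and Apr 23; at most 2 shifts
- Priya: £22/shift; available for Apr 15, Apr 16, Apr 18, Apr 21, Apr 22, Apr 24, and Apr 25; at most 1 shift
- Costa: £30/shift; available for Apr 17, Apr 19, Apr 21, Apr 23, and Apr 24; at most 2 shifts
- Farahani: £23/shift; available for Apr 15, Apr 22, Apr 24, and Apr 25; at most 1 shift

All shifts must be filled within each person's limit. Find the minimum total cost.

Picking the cheapest available barista for each shift independently would cost £281, but that ignores the shift limits.
An optimal schedule: Apr 15→Zhao, Apr 16→Kahale, Apr 17→Abara, Apr 18→Mendoza, Apr 19→Mendoza, Apr 20→Kahale, Apr 21→Costa, Apr 22→Priya, Apr 23→Zhao, Apr 24→Costa, Apr 25→Abara+Farahani.
Total: 26 + 28 + 24 + 32 + 32 + 28 + 30 + 22 + 26 + 30 + 24 + 23 = £325.

£325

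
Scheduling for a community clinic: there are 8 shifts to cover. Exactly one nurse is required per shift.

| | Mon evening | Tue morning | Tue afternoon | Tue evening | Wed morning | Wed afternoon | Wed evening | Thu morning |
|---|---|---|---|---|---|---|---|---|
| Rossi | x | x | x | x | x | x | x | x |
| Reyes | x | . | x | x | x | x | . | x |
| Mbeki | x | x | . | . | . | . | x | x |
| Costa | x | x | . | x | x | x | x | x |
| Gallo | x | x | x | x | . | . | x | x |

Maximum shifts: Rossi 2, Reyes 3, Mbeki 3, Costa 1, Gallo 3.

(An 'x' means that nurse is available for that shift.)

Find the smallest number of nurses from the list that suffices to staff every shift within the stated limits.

3

8 slots to fill and no one can take more than 3, so at least ⌈8/3⌉ = 3 nurses are needed.
Rossi, Reyes, and Mbeki alone can cover everything: Mon evening→Mbeki, Tue morning→Rossi, Tue afternoon→Rossi, Tue evening→Reyes, Wed morning→Reyes, Wed afternoon→Reyes, Wed evening→Mbeki, Thu morning→Mbeki.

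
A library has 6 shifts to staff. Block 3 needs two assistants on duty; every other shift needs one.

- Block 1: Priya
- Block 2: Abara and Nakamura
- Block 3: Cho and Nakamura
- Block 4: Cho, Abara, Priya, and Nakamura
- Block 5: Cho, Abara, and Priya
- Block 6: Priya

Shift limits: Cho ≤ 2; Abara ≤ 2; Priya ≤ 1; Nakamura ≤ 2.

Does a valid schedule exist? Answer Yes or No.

No

Total capacity is 7 and 7 slots are needed, so capacity alone doesn't rule it out.
Shifts {Block 1, Block 6} need 2 worker-slots in total, but the assistants available for any of those shifts (Priya) can supply at most 1 among them. So no valid schedule exists.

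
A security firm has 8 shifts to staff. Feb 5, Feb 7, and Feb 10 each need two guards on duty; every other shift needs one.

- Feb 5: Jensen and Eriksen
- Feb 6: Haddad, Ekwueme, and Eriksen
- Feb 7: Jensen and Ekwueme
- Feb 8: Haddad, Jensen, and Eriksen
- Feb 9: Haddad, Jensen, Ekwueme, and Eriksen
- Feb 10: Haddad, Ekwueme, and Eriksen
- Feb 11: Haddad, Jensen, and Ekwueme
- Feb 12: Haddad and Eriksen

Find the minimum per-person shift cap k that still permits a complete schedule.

With 4 guards and 11 worker-slots to fill, someone must work at least ⌈11/4⌉ = 3 shifts, so k ≥ 3.
k = 3 works: Feb 5→Jensen+Eriksen, Feb 6→Haddad, Feb 7→Jensen+Ekwueme, Feb 8→Haddad, Feb 9→Ekwueme, Feb 10→Ekwueme+Eriksen, Feb 11→Jensen, Feb 12→Haddad.
Loads: Haddad 3, Jensen 3, Ekwueme 3, Eriksen 2 — all ≤ 3.

3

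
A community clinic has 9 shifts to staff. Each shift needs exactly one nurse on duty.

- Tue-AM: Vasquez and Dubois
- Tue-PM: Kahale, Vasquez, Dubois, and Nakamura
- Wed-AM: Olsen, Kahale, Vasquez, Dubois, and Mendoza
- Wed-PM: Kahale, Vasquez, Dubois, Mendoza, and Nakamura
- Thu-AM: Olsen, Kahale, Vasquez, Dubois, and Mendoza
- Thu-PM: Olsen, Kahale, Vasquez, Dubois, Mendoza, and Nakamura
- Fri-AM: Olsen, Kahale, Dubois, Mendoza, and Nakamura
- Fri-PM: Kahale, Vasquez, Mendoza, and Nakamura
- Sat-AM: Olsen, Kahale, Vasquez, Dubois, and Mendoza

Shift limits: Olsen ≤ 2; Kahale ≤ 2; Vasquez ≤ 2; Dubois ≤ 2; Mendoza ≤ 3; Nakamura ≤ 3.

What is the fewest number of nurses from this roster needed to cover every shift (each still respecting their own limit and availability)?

9 slots to fill and no one can take more than 3, so at least ⌈9/3⌉ = 3 nurses are needed.
Any 3 nurses together have capacity at most 3+3+2 = 8 < 9 slots, so 3 can never suffice.
Olsen, Kahale, Vasquez, and Mendoza alone can cover everything: Tue-AM→Vasquez, Tue-PM→Kahale, Wed-AM→Olsen, Wed-PM→Kahale, Thu-AM→Mendoza, Thu-PM→Mendoza, Fri-AM→Olsen, Fri-PM→Vasquez, Sat-AM→Mendoza.

4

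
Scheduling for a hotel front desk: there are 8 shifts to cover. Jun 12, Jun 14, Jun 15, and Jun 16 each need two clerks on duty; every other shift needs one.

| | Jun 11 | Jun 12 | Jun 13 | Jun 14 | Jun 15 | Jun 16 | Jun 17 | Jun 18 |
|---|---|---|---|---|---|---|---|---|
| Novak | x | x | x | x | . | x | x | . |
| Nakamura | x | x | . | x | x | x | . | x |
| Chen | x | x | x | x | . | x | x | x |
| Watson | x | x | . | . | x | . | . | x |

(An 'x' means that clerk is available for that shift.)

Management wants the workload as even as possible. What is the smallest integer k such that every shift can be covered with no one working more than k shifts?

3

With 4 clerks and 12 worker-slots to fill, someone must work at least ⌈12/4⌉ = 3 shifts, so k ≥ 3.
k = 3 works: Jun 11→Watson, Jun 12→Chen+Watson, Jun 13→Novak, Jun 14→Novak+Nakamura, Jun 15→Nakamura+Watson, Jun 16→Nakamura+Chen, Jun 17→Novak, Jun 18→Chen.
Loads: Novak 3, Nakamura 3, Chen 3, Watson 3 — all ≤ 3.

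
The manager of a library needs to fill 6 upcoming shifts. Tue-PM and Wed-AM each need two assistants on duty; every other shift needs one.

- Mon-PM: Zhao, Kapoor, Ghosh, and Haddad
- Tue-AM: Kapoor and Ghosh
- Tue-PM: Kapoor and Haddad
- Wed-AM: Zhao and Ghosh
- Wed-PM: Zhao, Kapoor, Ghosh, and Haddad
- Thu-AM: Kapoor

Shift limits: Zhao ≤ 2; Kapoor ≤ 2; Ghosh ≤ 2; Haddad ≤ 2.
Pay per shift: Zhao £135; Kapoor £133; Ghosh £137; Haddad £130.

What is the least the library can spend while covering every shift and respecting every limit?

Tue-PM can only be covered by Kapoor and Haddad, so that assignment is forced.
Wed-AM can only be covered by Zhao and Ghosh, so that assignment is forced.
Thu-AM can only be covered by Kapoor, so that assignment is forced.
Picking the cheapest available assistant for each shift independently would cost £1061, but that ignores the shift limits.
An optimal schedule: Mon-PM→Zhao, Tue-AM→Ghosh, Tue-PM→Kapoor+Haddad, Wed-AM→Zhao+Ghosh, Wed-PM→Haddad, Thu-AM→Kapoor.
Total: 135 + 137 + 133 + 130 + 135 + 137 + 130 + 133 = £1070.

£1070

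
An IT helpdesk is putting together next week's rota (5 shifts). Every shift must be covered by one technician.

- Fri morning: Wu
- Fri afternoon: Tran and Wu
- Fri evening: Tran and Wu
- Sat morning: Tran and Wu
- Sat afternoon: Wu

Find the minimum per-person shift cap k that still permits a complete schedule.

With 2 technicians and 5 worker-slots to fill, someone must work at least ⌈5/2⌉ = 3 shifts, so k ≥ 3.
k = 3 works: Fri morning→Wu, Fri afternoon→Tran, Fri evening→Tran, Sat morning→Tran, Sat afternoon→Wu.
Loads: Tran 3, Wu 2 — all ≤ 3.

3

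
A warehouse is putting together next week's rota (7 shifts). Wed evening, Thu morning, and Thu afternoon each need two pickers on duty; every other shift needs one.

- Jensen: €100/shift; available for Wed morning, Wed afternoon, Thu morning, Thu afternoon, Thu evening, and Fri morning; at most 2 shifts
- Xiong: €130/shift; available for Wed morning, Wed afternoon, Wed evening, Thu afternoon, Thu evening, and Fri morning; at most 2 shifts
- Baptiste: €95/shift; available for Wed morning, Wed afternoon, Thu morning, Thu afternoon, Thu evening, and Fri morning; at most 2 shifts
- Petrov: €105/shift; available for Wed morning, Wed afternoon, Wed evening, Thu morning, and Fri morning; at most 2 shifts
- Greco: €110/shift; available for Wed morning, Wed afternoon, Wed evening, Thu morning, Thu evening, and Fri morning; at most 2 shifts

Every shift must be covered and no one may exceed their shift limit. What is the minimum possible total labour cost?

€1080

Picking the cheapest available picker for each shift independently would cost €985, but that ignores the shift limits.
An optimal schedule: Wed morning→Baptiste, Wed afternoon→Baptiste, Wed evening→Xiong+Petrov, Thu morning→Petrov+Greco, Thu afternoon→Jensen+Xiong, Thu evening→Jensen, Fri morning→Greco.
Total: 95 + 95 + 130 + 105 + 105 + 110 + 100 + 130 + 100 + 110 = €1080.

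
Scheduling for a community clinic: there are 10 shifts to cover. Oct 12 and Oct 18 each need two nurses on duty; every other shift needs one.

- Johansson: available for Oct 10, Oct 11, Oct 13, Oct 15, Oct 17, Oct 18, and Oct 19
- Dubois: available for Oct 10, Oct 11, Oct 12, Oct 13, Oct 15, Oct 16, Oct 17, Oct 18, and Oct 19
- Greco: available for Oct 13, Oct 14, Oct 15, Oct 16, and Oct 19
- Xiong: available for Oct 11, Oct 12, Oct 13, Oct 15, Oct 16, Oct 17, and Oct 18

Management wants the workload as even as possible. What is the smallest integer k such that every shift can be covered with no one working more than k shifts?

3

With 4 nurses and 12 worker-slots to fill, someone must work at least ⌈12/4⌉ = 3 shifts, so k ≥ 3.
k = 3 works: Oct 10→Johansson, Oct 11→Johansson, Oct 12→Dubois+Xiong, Oct 13→Greco, Oct 14→Greco, Oct 15→Xiong, Oct 16→Dubois, Oct 17→Johansson, Oct 18→Dubois+Xiong, Oct 19→Greco.
Loads: Johansson 3, Dubois 3, Greco 3, Xiong 3 — all ≤ 3.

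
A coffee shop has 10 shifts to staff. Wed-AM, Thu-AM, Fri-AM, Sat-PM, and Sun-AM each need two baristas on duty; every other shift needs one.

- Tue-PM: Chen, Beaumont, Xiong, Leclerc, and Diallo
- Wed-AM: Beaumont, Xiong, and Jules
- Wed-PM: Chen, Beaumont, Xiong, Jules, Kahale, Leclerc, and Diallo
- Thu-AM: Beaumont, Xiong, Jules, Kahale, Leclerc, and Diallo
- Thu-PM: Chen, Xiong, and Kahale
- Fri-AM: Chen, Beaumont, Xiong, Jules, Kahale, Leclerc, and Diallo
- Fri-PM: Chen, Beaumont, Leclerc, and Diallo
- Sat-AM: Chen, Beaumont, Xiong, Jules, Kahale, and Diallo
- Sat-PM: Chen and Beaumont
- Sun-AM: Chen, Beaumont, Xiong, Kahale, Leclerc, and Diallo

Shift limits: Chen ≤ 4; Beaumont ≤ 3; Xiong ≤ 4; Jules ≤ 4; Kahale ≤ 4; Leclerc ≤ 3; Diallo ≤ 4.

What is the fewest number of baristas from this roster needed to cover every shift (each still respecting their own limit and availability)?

15 slots to fill and no one can take more than 4, so at least ⌈15/4⌉ = 4 baristas are needed.
Chen, Beaumont, Xiong, and Jules alone can cover everything: Tue-PM→Chen, Wed-AM→Beaumont+Xiong, Wed-PM→Jules, Thu-AM→Xiong+Jules, Thu-PM→Chen, Fri-AM→Xiong+Jules, Fri-PM→Chen, Sat-AM→Jules, Sat-PM→Chen+Beaumont, Sun-AM→Beaumont+Xiong.

4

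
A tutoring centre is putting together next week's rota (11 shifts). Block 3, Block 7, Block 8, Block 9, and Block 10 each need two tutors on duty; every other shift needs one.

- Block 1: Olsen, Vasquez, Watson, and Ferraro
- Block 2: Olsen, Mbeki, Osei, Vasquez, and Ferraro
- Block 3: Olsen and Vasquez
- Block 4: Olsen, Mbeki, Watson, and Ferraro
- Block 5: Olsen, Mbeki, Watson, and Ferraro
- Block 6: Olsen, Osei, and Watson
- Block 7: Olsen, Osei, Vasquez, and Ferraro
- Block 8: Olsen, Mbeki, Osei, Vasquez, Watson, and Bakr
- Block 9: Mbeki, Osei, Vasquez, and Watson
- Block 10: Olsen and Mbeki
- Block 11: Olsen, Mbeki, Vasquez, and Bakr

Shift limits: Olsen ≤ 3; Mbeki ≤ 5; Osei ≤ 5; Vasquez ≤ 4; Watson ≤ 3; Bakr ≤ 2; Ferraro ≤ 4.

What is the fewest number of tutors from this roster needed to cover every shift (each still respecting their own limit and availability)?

4

16 slots to fill and no one can take more than 5, so at least ⌈16/5⌉ = 4 tutors are needed.
Olsen, Mbeki, Osei, and Vasquez alone can cover everything: Block 1→Olsen, Block 2→Osei, Block 3→Olsen+Vasquez, Block 4→Mbeki, Block 5→Mbeki, Block 6→Osei, Block 7→Osei+Vasquez, Block 8→Osei+Vasquez, Block 9→Mbeki+Osei, Block 10→Olsen+Mbeki, Block 11→Mbeki.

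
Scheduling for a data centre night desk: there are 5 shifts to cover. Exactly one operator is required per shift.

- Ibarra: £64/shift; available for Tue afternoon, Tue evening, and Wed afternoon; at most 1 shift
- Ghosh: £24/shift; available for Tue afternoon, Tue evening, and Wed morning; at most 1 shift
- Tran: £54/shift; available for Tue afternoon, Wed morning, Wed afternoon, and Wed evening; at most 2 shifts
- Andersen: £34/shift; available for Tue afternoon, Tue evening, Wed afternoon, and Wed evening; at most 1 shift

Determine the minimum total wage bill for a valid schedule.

£230

Picking the cheapest available operator for each shift independently would cost £140, but that ignores the shift limits.
An optimal schedule: Tue afternoon→Andersen, Tue evening→Ibarra, Wed morning→Ghosh, Wed afternoon→Tran, Wed evening→Tran.
Total: 34 + 64 + 24 + 54 + 54 = £230.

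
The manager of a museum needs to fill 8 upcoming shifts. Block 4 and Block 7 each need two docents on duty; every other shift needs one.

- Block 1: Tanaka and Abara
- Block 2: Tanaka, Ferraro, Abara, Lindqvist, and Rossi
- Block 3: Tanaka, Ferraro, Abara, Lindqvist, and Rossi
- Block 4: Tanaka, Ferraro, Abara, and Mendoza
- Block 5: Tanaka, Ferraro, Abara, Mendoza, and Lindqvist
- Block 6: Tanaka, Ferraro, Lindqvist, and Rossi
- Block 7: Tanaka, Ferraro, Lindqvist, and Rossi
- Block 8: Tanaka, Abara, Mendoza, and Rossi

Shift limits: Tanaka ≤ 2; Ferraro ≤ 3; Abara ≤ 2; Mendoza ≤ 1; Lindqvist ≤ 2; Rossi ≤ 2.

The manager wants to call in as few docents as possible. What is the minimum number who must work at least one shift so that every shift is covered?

5

10 slots to fill and no one can take more than 3, so at least ⌈10/3⌉ = 4 docents are needed.
Any 4 docents together have capacity at most 3+2+2+2 = 9 < 10 slots, so 4 can never suffice.
Tanaka, Ferraro, Abara, Mendoza, and Lindqvist alone can cover everything: Block 1→Tanaka, Block 2→Ferraro, Block 3→Ferraro, Block 4→Abara+Mendoza, Block 5→Lindqvist, Block 6→Tanaka, Block 7→Ferraro+Lindqvist, Block 8→Abara.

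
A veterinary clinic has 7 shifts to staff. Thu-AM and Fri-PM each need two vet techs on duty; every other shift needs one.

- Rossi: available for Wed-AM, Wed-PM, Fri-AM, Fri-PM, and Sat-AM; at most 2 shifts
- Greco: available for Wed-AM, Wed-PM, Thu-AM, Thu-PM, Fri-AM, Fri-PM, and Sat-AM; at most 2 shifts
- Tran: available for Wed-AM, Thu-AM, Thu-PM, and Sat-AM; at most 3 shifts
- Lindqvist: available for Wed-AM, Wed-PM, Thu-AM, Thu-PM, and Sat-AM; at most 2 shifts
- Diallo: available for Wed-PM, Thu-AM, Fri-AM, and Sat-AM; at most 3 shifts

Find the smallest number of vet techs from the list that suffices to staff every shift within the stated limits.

9 slots to fill and no one can take more than 3, so at least ⌈9/3⌉ = 3 vet techs are needed.
Any 3 vet techs together have capacity at most 3+3+2 = 8 < 9 slots, so 3 can never suffice.
Rossi, Greco, Tran, and Lindqvist alone can cover everything: Wed-AM→Tran, Wed-PM→Greco, Thu-AM→Tran+Lindqvist, Thu-PM→Tran, Fri-AM→Rossi, Fri-PM→Rossi+Greco, Sat-AM→Lindqvist.

4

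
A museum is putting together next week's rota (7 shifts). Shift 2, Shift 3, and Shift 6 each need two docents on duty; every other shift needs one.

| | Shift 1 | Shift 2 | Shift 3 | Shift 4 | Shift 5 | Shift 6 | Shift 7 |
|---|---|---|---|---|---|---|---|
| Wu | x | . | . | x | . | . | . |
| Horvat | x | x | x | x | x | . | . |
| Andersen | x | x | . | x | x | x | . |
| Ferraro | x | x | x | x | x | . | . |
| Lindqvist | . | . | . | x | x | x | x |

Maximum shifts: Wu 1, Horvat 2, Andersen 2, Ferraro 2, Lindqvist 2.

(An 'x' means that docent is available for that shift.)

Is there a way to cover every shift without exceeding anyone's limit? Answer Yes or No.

No

Total capacity is 1+2+2+2+2 = 9 but 10 worker-slots are needed — infeasible.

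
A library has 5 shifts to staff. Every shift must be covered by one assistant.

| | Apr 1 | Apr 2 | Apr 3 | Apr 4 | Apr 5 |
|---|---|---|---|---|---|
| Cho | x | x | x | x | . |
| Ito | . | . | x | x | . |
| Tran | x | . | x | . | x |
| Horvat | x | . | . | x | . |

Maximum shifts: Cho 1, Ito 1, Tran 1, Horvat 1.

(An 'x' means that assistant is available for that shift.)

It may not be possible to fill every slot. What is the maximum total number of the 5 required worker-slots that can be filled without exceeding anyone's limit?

Total capacity across all assistants is 1+1+1+1 = 4, and 5 slots are needed, so at most 4 can be filled.
An assignment achieving 4: Apr 1→Horvat, Apr 2→Cho, Apr 3→Ito, Apr 5→Tran.
Loads: Cho 1/1, Ito 1/1, Tran 1/1, Horvat 1/1.

4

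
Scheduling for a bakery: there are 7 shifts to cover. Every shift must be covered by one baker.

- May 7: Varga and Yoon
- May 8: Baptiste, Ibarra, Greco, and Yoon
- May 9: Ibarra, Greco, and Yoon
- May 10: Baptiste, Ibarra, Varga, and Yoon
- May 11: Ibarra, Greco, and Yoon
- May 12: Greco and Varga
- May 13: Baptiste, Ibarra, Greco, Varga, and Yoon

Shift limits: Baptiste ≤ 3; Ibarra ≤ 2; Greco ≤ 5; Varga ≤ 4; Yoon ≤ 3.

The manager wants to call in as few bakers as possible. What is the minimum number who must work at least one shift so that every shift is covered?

7 slots to fill and no one can take more than 5, so at least ⌈7/5⌉ = 2 bakers are needed.
Greco and Varga alone can cover everything: May 7→Varga, May 8→Greco, May 9→Greco, May 10→Varga, May 11→Greco, May 12→Greco, May 13→Greco.

2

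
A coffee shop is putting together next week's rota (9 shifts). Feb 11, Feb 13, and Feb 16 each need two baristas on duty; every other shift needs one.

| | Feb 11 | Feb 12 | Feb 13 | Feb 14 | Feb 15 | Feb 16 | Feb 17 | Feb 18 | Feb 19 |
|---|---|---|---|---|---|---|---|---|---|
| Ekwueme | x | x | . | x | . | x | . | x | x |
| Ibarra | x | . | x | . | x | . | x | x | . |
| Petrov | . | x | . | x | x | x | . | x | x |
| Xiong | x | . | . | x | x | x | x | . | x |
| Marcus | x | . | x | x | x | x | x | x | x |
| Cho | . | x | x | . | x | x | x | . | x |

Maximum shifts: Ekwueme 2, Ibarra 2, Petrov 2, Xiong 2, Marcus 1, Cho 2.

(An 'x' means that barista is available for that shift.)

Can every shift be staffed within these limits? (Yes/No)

No

Total capacity is 2+2+2+2+1+2 = 11 but 12 worker-slots are needed — infeasible.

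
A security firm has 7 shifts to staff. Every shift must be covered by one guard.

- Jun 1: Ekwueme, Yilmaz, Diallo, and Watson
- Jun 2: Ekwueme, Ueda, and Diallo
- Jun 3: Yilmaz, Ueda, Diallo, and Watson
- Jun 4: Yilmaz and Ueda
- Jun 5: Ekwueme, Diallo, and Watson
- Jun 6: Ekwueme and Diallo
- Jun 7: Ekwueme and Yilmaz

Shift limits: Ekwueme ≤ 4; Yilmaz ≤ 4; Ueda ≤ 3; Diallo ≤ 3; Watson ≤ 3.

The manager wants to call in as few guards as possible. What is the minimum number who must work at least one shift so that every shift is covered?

7 slots to fill and no one can take more than 4, so at least ⌈7/4⌉ = 2 guards are needed.
Ekwueme and Yilmaz alone can cover everything: Jun 1→Ekwueme, Jun 2→Ekwueme, Jun 3→Yilmaz, Jun 4→Yilmaz, Jun 5→Ekwueme, Jun 6→Ekwueme, Jun 7→Yilmaz.

2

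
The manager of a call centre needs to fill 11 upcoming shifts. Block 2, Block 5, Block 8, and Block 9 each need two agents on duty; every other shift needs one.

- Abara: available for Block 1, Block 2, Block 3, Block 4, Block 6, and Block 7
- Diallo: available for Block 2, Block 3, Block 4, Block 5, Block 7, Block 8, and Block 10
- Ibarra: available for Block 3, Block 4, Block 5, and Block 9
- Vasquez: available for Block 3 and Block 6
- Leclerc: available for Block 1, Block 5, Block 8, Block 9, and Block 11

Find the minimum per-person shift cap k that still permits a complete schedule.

4

With 5 agents and 15 worker-slots to fill, someone must work at least ⌈15/5⌉ = 3 shifts, so k ≥ 3.
k = 3 is infeasible (exhaustive check).
k = 4 works: Block 1→Abara, Block 2→Abara+Diallo, Block 3→Ibarra, Block 4→Diallo, Block 5→Ibarra+Leclerc, Block 6→Abara, Block 7→Abara, Block 8→Diallo+Leclerc, Block 9→Ibarra+Leclerc, Block 10→Diallo, Block 11→Leclerc.
Loads: Abara 4, Diallo 4, Ibarra 3, Vasquez 0, Leclerc 4 — all ≤ 4.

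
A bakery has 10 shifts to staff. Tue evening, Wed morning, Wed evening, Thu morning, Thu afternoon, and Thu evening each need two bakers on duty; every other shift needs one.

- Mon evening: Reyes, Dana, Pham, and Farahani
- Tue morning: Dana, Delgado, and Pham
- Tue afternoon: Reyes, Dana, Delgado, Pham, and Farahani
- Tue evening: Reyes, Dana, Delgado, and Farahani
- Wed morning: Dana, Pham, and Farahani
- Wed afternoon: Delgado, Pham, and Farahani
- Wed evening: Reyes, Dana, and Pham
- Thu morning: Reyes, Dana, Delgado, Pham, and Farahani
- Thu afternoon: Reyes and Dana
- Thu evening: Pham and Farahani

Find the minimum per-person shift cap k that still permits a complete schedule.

With 5 bakers and 16 worker-slots to fill, someone must work at least ⌈16/5⌉ = 4 shifts, so k ≥ 4.
k = 4 works: Mon evening→Reyes, Tue morning→Dana, Tue afternoon→Reyes, Tue evening→Delgado+Farahani, Wed morning→Dana+Pham, Wed afternoon→Delgado, Wed evening→Reyes+Dana, Thu morning→Delgado+Pham, Thu afternoon→Reyes+Dana, Thu evening→Pham+Farahani.
Loads: Reyes 4, Dana 4, Delgado 3, Pham 3, Farahani 2 — all ≤ 4.

4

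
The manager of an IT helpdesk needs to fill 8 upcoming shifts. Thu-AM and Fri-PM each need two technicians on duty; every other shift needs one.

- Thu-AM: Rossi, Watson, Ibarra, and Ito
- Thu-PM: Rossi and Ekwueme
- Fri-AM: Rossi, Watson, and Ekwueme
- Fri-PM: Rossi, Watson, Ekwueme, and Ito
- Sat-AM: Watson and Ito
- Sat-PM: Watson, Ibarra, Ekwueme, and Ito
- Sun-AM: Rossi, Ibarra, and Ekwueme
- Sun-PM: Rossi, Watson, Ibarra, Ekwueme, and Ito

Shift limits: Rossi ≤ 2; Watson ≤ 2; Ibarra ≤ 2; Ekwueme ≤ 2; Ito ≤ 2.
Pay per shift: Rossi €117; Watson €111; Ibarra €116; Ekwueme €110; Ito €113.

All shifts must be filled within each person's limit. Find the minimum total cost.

€1134

Picking the cheapest available technician for each shift independently would cost €1106, but that ignores the shift limits.
An optimal schedule: Thu-AM→Ibarra+Ito, Thu-PM→Rossi, Fri-AM→Rossi, Fri-PM→Ekwueme+Ito, Sat-AM→Watson, Sat-PM→Watson, Sun-AM→Ibarra, Sun-PM→Ekwueme.
Total: 116 + 113 + 117 + 117 + 110 + 113 + 111 + 111 + 116 + 110 = €1134.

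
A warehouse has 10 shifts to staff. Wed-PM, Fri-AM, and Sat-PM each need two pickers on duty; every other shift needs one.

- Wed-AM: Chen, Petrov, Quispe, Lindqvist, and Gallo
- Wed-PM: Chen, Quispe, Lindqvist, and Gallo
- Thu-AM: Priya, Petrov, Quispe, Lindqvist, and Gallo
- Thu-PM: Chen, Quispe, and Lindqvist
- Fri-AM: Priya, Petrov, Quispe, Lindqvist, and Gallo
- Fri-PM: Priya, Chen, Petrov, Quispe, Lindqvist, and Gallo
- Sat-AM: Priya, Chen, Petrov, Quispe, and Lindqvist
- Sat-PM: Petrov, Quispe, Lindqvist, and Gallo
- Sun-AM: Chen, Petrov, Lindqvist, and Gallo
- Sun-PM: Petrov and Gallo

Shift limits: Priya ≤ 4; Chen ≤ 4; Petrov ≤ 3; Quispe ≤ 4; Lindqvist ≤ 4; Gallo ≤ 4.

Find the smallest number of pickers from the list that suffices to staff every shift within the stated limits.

13 slots to fill and no one can take more than 4, so at least ⌈13/4⌉ = 4 pickers are needed.
Priya, Chen, Petrov, and Quispe alone can cover everything: Wed-AM→Chen, Wed-PM→Chen+Quispe, Thu-AM→Priya, Thu-PM→Chen, Fri-AM→Priya+Petrov, Fri-PM→Priya, Sat-AM→Priya, Sat-PM→Petrov+Quispe, Sun-AM→Chen, Sun-PM→Petrov.

4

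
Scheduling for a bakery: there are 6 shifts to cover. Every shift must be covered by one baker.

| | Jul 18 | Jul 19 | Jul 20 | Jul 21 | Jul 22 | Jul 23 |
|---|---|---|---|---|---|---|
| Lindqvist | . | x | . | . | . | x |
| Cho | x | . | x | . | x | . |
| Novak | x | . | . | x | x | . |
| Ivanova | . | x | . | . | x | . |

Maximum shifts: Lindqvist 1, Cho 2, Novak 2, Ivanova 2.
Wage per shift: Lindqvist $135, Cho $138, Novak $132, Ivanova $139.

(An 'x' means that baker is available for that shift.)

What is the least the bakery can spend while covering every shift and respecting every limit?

Jul 20 can only be covered by Cho, so that assignment is forced.
Jul 21 can only be covered by Novak, so that assignment is forced.
Jul 23 can only be covered by Lindqvist, so that assignment is forced.
Picking the cheapest available baker for each shift independently would cost $804, but that ignores the shift limits.
An optimal schedule: Jul 18→Cho, Jul 19→Ivanova, Jul 20→Cho, Jul 21→Novak, Jul 22→Novak, Jul 23→Lindqvist.
Total: 138 + 139 + 138 + 132 + 132 + 135 = $814.

$814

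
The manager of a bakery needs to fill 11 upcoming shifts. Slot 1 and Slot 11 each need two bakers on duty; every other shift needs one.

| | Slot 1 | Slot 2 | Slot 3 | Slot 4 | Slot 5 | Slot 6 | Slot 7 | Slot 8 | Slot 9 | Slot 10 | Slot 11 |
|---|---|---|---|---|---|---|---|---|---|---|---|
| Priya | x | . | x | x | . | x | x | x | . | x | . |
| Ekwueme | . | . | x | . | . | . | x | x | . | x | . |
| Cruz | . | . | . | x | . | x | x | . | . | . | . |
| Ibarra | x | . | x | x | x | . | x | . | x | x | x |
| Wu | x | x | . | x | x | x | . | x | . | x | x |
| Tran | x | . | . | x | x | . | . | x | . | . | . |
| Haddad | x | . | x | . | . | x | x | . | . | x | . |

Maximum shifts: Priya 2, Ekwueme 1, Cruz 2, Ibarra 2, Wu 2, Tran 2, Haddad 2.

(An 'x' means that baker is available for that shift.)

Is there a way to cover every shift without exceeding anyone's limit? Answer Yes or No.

Yes

Slot 2 can only be covered by Wu, so that assignment is forced.
Slot 9 can only be covered by Ibarra, so that assignment is forced.
Slot 11 can only be covered by Ibarra and Wu, so that assignment is forced.
One valid schedule: Slot 1→Tran+Haddad, Slot 2→Wu, Slot 3→Priya, Slot 4→Cruz, Slot 5→Tran, Slot 6→Priya, Slot 7→Cruz, Slot 8→Ekwueme, Slot 9→Ibarra, Slot 10→Haddad, Slot 11→Ibarra+Wu.
Loads: Priya 2/2, Ekwueme 1/1, Cruz 2/2, Ibarra 2/2, Wu 2/2, Tran 2/2, Haddad 2/2 — all within limits.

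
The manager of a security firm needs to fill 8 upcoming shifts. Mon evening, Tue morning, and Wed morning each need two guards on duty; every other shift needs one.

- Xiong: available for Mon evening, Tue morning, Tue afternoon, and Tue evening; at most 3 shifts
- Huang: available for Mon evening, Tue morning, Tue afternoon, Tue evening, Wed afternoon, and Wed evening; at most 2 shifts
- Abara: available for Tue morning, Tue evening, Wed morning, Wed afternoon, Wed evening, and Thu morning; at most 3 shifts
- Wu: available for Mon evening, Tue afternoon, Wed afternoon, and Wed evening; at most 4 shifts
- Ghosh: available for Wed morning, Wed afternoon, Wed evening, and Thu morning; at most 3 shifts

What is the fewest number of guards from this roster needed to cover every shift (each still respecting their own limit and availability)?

4

11 slots to fill and no one can take more than 4, so at least ⌈11/4⌉ = 3 guards are needed.
Any 3 guards together have capacity at most 4+3+3 = 10 < 11 slots, so 3 can never suffice.
Xiong, Huang, Abara, and Ghosh alone can cover everything: Mon evening→Xiong+Huang, Tue morning→Xiong+Huang, Tue afternoon→Xiong, Tue evening→Abara, Wed morning→Abara+Ghosh, Wed afternoon→Ghosh, Wed evening→Ghosh, Thu morning→Abara.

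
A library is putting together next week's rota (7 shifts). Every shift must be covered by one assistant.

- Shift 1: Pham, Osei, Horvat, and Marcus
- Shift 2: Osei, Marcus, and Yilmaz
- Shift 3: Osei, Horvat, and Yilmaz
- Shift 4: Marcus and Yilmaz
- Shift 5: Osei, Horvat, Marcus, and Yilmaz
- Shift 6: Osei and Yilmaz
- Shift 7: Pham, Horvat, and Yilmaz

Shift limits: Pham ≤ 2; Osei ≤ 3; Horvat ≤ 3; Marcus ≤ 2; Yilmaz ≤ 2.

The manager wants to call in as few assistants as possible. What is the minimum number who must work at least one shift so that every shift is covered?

3

7 slots to fill and no one can take more than 3, so at least ⌈7/3⌉ = 3 assistants are needed.
Pham, Osei, and Marcus alone can cover everything: Shift 1→Pham, Shift 2→Osei, Shift 3→Osei, Shift 4→Marcus, Shift 5→Marcus, Shift 6→Osei, Shift 7→Pham.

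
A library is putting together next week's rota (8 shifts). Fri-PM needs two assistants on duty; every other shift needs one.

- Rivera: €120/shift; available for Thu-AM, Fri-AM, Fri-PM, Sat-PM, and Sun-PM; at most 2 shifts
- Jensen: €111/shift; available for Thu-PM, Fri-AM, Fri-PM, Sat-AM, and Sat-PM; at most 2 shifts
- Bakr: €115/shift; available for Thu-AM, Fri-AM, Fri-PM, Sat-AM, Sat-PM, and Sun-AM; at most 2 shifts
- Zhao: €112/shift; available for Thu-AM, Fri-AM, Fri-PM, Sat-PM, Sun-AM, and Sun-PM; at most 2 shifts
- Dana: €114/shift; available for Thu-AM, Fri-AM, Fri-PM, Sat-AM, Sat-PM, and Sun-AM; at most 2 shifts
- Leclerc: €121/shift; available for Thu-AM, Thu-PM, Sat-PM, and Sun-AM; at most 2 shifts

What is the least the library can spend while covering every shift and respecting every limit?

Picking the cheapest available assistant for each shift independently would cost €1003, but that ignores the shift limits.
An optimal schedule: Thu-AM→Dana, Thu-PM→Jensen, Fri-AM→Dana, Fri-PM→Bakr+Rivera, Sat-AM→Jensen, Sat-PM→Bakr, Sun-AM→Zhao, Sun-PM→Zhao.
Total: 114 + 111 + 114 + 115 + 120 + 111 + 115 + 112 + 112 = €1024.

€1024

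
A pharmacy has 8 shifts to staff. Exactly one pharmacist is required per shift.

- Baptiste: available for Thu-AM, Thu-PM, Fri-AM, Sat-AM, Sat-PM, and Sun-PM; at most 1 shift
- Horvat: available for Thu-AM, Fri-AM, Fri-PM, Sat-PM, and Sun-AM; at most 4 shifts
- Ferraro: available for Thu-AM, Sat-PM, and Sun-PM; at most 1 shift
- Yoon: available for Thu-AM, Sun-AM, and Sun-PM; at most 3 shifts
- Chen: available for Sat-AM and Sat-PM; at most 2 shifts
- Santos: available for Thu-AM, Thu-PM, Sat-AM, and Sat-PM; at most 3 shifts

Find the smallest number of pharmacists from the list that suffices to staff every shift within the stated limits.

8 slots to fill and no one can take more than 4, so at least ⌈8/4⌉ = 2 pharmacists are needed.
Any 2 pharmacists together have capacity at most 4+3 = 7 < 8 slots, so 2 can never suffice.
Baptiste, Horvat, and Santos alone can cover everything: Thu-AM→Horvat, Thu-PM→Santos, Fri-AM→Horvat, Fri-PM→Horvat, Sat-AM→Santos, Sat-PM→Santos, Sun-AM→Horvat, Sun-PM→Baptiste.

3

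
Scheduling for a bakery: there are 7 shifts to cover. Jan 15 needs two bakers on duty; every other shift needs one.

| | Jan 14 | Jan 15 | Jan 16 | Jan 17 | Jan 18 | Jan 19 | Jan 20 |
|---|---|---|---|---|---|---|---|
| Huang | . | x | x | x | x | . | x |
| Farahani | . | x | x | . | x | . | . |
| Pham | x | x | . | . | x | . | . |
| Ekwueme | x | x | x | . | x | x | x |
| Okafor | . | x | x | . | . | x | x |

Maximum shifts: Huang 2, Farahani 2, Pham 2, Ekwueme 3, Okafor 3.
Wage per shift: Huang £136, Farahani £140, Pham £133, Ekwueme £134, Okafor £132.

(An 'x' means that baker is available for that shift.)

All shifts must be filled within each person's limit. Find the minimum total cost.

Jan 17 can only be covered by Huang, so that assignment is forced.
Picking the cheapest available baker for each shift independently would cost £1063, but that ignores the shift limits.
An optimal schedule: Jan 14→Pham, Jan 15→Pham+Ekwueme, Jan 16→Okafor, Jan 17→Huang, Jan 18→Ekwueme, Jan 19→Okafor, Jan 20→Okafor.
Total: 133 + 133 + 134 + 132 + 136 + 134 + 132 + 132 = £1066.

£1066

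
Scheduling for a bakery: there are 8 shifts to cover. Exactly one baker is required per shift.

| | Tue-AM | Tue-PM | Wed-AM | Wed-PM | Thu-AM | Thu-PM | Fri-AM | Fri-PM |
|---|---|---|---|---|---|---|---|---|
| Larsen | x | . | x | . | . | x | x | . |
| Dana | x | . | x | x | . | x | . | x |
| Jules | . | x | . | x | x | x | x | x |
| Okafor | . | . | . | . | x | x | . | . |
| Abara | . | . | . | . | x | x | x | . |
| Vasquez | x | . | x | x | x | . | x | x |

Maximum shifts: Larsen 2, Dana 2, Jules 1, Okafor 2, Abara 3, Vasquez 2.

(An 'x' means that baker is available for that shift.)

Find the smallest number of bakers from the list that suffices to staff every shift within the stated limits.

8 slots to fill and no one can take more than 3, so at least ⌈8/3⌉ = 3 bakers are needed.
Any 3 bakers together have capacity at most 3+2+2 = 7 < 8 slots, so 3 can never suffice.
Larsen, Dana, Jules, and Abara alone can cover everything: Tue-AM→Larsen, Tue-PM→Jules, Wed-AM→Larsen, Wed-PM→Dana, Thu-AM→Abara, Thu-PM→Abara, Fri-AM→Abara, Fri-PM→Dana.

4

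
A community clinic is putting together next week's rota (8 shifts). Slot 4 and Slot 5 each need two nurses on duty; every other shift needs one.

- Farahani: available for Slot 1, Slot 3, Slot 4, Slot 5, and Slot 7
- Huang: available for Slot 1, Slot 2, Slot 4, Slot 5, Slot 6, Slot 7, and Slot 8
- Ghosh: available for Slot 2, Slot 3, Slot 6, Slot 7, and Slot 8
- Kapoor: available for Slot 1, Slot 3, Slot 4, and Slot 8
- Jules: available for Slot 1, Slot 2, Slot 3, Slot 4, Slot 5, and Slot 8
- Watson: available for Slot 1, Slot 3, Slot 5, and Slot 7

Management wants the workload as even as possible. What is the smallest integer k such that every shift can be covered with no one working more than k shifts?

2

With 6 nurses and 10 worker-slots to fill, someone must work at least ⌈10/6⌉ = 2 shifts, so k ≥ 2.
k = 2 works: Slot 1→Farahani, Slot 2→Huang, Slot 3→Ghosh, Slot 4→Kapoor+Jules, Slot 5→Jules+Watson, Slot 6→Huang, Slot 7→Farahani, Slot 8→Ghosh.
Loads: Farahani 2, Huang 2, Ghosh 2, Kapoor 1, Jules 2, Watson 1 — all ≤ 2.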